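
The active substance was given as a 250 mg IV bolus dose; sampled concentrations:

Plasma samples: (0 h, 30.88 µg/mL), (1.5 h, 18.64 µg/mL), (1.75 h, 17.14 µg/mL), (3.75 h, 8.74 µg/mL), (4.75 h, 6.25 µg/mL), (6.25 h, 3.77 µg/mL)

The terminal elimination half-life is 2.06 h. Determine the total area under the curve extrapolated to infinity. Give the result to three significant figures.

Trapezoidal AUC_0→6.25:
  [0→1.5]: (30.88+18.64)/2 × 1.5 = 37.14
  [1.5→1.75]: (18.64+17.14)/2 × 0.25 = 4.4725
  [1.75→3.75]: (17.14+8.74)/2 × 2 = 25.88
  [3.75→4.75]: (8.74+6.25)/2 × 1 = 7.495
  [4.75→6.25]: (6.25+3.77)/2 × 1.5 = 7.515
  Sum = 82.5025 µg/mL·h
k_e = ln2 / t½ = 0.693147 / 2.06 = 0.3365 h^-1
Extrapolated tail: C_last / k_e = 3.77 / 0.3365 = 11.204
AUC_0→∞ = 82.5025 + 11.204 = 93.7065 µg/mL·h

AUC = 93.7 µg/mL·h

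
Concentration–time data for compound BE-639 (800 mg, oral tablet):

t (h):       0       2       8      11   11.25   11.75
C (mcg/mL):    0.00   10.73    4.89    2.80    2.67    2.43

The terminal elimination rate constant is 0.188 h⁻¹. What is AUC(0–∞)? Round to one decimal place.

Trapezoidal AUC_0→11.75:
  [0→2]: (0.00+10.73)/2 × 2 = 10.73
  [2→8]: (10.73+4.89)/2 × 6 = 46.86
  [8→11]: (4.89+2.80)/2 × 3 = 11.535
  [11→11.25]: (2.80+2.67)/2 × 0.25 = 0.68375
  [11.25→11.75]: (2.67+2.43)/2 × 0.5 = 1.275
  Sum = 71.08375 mcg/mL·h
Extrapolated tail: C_last / k_e = 2.43 / 0.188 = 12.926
AUC_0→∞ = 71.08375 + 12.926 = 84.00975 mcg/mL·h

AUC = 84.0 mcg/mL·h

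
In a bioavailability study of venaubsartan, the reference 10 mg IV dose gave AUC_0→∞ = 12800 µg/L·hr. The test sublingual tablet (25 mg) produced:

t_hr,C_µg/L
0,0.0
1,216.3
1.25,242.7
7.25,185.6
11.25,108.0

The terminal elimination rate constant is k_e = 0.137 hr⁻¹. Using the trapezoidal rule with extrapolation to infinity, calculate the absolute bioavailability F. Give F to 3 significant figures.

Trapezoidal AUC_0→11.25 (sublingual tablet):
  [0→1]: (0.0+216.3)/2 × 1 = 108.15
  [1→1.25]: (216.3+242.7)/2 × 0.25 = 57.375
  [1.25→7.25]: (242.7+185.6)/2 × 6 = 1284.9
  [7.25→11.25]: (185.6+108.0)/2 × 4 = 587.2
  Sum = 2037.625 µg/L·hr
Tail: C_last/k_e = 108.0/0.137 = 788.321
AUC_0→∞ (sublingual tablet) = 2037.625 + 788.321 = 2825.946 µg/L·hr
F = (AUC_ev/D_ev)/(AUC_iv/D_iv) = (2825.946/25)/(12800/10) = 113.03784/1280 = 0.0883

F = 0.0883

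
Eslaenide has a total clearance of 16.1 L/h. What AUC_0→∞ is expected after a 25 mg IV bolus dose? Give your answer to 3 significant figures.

AUC_0→∞ = Dose_iv / CL
        = 25 / 16.1 = 1.5528 mg/L·h

AUC = 1.55 mg/L·h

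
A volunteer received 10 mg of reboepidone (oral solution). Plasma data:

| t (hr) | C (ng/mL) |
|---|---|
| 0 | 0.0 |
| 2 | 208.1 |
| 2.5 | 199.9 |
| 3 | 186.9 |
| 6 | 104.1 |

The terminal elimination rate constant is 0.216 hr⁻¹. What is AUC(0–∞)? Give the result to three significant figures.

AUC = 1330 ng/mL·hr

Trapezoidal AUC_0→6:
  [0→2]: (0.0+208.1)/2 × 2 = 208.1
  [2→2.5]: (208.1+199.9)/2 × 0.5 = 102.0
  [2.5→3]: (199.9+186.9)/2 × 0.5 = 96.7
  [3→6]: (186.9+104.1)/2 × 3 = 436.5
  Sum = 843.3 ng/mL·hr
Extrapolated tail: C_last / k_e = 104.1 / 0.216 = 481.944
AUC_0→∞ = 843.3 + 481.944 = 1325.244 ng/mL·hr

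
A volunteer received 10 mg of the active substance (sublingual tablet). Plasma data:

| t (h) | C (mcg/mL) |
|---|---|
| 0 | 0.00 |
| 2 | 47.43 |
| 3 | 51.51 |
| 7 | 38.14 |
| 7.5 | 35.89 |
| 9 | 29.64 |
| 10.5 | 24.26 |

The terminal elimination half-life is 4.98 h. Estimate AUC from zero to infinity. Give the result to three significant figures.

AUC = 559 mcg/mL·h

Trapezoidal AUC_0→10.5:
  [0→2]: (0.00+47.43)/2 × 2 = 47.43
  [2→3]: (47.43+51.51)/2 × 1 = 49.47
  [3→7]: (51.51+38.14)/2 × 4 = 179.3
  [7→7.5]: (38.14+35.89)/2 × 0.5 = 18.5075
  [7.5→9]: (35.89+29.64)/2 × 1.5 = 49.1475
  [9→10.5]: (29.64+24.26)/2 × 1.5 = 40.425
  Sum = 384.28 mcg/mL·h
k_e = ln2 / t½ = 0.693147 / 4.98 = 0.1392 h^-1
Extrapolated tail: C_last / k_e = 24.26 / 0.1392 = 174.282
AUC_0→∞ = 384.28 + 174.282 = 558.562 mcg/mL·h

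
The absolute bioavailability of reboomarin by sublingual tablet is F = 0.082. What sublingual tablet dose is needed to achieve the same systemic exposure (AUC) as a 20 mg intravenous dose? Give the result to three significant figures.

For equal systemic exposure: F × D_ev = D_iv
D_ev = D_iv / F = 20 / 0.082 = 243.902 mg

D_sublingual = 244 mg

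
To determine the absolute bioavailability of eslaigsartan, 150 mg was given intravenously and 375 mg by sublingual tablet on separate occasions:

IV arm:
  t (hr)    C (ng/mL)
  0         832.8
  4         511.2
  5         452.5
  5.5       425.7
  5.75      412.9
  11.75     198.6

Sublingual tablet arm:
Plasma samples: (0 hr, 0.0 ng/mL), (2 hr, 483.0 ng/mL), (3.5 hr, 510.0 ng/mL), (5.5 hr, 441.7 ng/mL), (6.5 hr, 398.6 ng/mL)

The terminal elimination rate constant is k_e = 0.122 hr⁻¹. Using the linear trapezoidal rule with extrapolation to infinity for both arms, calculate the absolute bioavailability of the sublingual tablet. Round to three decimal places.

F = 0.337

Trapezoidal AUC_0→11.75 (IV):
  [0→4]: (832.8+511.2)/2 × 4 = 2688.0
  [4→5]: (511.2+452.5)/2 × 1 = 481.85
  [5→5.5]: (452.5+425.7)/2 × 0.5 = 219.55
  [5.5→5.75]: (425.7+412.9)/2 × 0.25 = 104.825
  [5.75→11.75]: (412.9+198.6)/2 × 6 = 1834.5
  Sum = 5328.725 ng/mL·hr
IV tail: 198.6/0.122 = 1627.869; AUC_iv,0→∞ = 5328.725 + 1627.869 = 6956.594 ng/mL·hr
Trapezoidal AUC_0→6.5 (sublingual tablet):
  [0→2]: (0.0+483.0)/2 × 2 = 483.0
  [2→3.5]: (483.0+510.0)/2 × 1.5 = 744.75
  [3.5→5.5]: (510.0+441.7)/2 × 2 = 951.7
  [5.5→6.5]: (441.7+398.6)/2 × 1 = 420.15
  Sum = 2599.6 ng/mL·hr
sublingual tablet tail: 398.6/0.122 = 3267.213; AUC_ev,0→∞ = 2599.6 + 3267.213 = 5866.813 ng/mL·hr
F = (AUC_ev/D_ev)/(AUC_iv/D_iv) = (5866.813/375)/(6956.594/150) = 15.6448/46.3773 = 0.3373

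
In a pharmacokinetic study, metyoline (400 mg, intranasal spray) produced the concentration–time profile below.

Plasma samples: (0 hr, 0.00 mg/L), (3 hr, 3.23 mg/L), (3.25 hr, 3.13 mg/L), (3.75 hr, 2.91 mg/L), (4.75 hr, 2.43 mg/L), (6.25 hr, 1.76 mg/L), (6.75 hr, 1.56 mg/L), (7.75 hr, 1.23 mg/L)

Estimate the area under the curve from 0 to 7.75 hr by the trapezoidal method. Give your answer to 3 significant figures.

Trapezoidal AUC_0→7.75:
  [0→3]: (0.00+3.23)/2 × 3 = 4.845
  [3→3.25]: (3.23+3.13)/2 × 0.25 = 0.795
  [3.25→3.75]: (3.13+2.91)/2 × 0.5 = 1.51
  [3.75→4.75]: (2.91+2.43)/2 × 1 = 2.67
  [4.75→6.25]: (2.43+1.76)/2 × 1.5 = 3.1425
  [6.25→6.75]: (1.76+1.56)/2 × 0.5 = 0.83
  [6.75→7.75]: (1.56+1.23)/2 × 1 = 1.395
  Sum = 15.1875 mg/L·hr

AUC = 15.2 mg/L·hr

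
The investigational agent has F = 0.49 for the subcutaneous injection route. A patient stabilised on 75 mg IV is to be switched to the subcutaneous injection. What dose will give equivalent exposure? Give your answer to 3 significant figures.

D_subcutaneous = 153 mg

For equal systemic exposure: F × D_ev = D_iv
D_ev = D_iv / F = 75 / 0.49 = 153.061 mg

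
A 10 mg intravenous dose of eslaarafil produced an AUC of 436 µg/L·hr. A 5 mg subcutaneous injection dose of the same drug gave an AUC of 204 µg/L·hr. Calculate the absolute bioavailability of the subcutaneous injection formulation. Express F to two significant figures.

F = (AUC_ev / D_ev) / (AUC_iv / D_iv)
  = (204/5) / (436/10)
  = 40.8 / 43.6 = 0.9358

F = 0.94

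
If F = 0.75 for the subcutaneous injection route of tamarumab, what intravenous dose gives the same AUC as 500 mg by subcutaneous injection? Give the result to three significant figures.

D_iv = 375 mg

Systemic exposure from an extravascular dose = F × D_ev, so the equivalent IV dose is F × D_ev.
D_iv = F × D_ev = 0.75 × 500 = 375 mg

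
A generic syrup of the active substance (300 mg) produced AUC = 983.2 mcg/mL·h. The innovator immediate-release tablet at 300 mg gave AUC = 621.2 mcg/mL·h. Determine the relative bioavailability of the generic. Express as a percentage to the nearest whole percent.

F_rel = (AUC_test/D_test) / (AUC_ref/D_ref)
      = (983.2/300) / (621.2/300)
      = 3.27733 / 2.07067 = 1.5827 = 158.27%

F_rel = 158%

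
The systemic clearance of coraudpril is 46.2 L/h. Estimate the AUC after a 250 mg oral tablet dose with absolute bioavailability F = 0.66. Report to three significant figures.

AUC = 3.57 mg/L·h

AUC_0→∞ = F × Dose / CL
        = 0.66 × 250 / 46.2 = 3.57143 mg/L·h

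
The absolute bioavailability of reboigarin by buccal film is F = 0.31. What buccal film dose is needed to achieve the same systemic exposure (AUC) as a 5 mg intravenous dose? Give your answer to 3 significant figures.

D_buccal = 16.1 mg

For equal systemic exposure: F × D_ev = D_iv
D_ev = D_iv / F = 5 / 0.31 = 16.129 mg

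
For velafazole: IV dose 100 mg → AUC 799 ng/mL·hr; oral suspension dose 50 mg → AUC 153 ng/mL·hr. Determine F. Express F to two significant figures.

F = 0.38

F = (AUC_ev / D_ev) / (AUC_iv / D_iv)
  = (153/50) / (799/100)
  = 3.06 / 7.99 = 0.3830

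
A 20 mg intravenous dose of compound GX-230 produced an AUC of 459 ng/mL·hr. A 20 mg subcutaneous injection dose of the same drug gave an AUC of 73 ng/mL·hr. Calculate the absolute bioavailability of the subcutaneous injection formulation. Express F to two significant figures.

F = (AUC_ev / D_ev) / (AUC_iv / D_iv)
  = (73/20) / (459/20)
  = 3.65 / 22.95 = 0.1590

F = 0.16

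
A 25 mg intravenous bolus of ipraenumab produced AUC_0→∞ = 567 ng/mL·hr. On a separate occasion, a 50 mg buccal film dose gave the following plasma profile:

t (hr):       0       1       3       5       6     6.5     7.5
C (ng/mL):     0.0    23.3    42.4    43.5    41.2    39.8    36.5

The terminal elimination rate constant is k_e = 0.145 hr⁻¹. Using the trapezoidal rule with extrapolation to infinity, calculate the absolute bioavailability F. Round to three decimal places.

F = 0.455

Trapezoidal AUC_0→7.5 (buccal film):
  [0→1]: (0.0+23.3)/2 × 1 = 11.65
  [1→3]: (23.3+42.4)/2 × 2 = 65.7
  [3→5]: (42.4+43.5)/2 × 2 = 85.9
  [5→6]: (43.5+41.2)/2 × 1 = 42.35
  [6→6.5]: (41.2+39.8)/2 × 0.5 = 20.25
  [6.5→7.5]: (39.8+36.5)/2 × 1 = 38.15
  Sum = 264.0 ng/mL·hr
Tail: C_last/k_e = 36.5/0.145 = 251.724
AUC_0→∞ (buccal film) = 264.0 + 251.724 = 515.724 ng/mL·hr
F = (AUC_ev/D_ev)/(AUC_iv/D_iv) = (515.724/50)/(567/25) = 10.31448/22.68 = 0.4548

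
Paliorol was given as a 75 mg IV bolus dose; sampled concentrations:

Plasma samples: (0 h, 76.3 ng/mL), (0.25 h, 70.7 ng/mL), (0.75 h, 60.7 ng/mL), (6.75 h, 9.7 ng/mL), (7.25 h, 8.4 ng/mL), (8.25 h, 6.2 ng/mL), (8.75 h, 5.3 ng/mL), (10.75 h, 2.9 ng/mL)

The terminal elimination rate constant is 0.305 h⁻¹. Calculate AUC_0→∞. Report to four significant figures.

AUC = 294.8 ng/mL·h

Trapezoidal AUC_0→10.75:
  [0→0.25]: (76.3+70.7)/2 × 0.25 = 18.375
  [0.25→0.75]: (70.7+60.7)/2 × 0.5 = 32.85
  [0.75→6.75]: (60.7+9.7)/2 × 6 = 211.2
  [6.75→7.25]: (9.7+8.4)/2 × 0.5 = 4.525
  [7.25→8.25]: (8.4+6.2)/2 × 1 = 7.3
  [8.25→8.75]: (6.2+5.3)/2 × 0.5 = 2.875
  [8.75→10.75]: (5.3+2.9)/2 × 2 = 8.2
  Sum = 285.325 ng/mL·h
Extrapolated tail: C_last / k_e = 2.9 / 0.305 = 9.508
AUC_0→∞ = 285.325 + 9.508 = 294.833 ng/mL·h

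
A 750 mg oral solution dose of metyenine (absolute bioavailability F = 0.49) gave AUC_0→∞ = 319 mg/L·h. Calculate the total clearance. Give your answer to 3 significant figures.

CL = 1.15 L/h

CL = F × Dose / AUC_0→∞
   = 0.49 × 750 / 319 = 1.15204 L/h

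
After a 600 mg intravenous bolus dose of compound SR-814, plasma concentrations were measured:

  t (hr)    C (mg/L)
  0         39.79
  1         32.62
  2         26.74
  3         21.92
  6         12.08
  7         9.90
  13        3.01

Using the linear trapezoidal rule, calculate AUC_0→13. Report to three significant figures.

AUC = 191 mg/L·hr

Trapezoidal AUC_0→13:
  [0→1]: (39.79+32.62)/2 × 1 = 36.205
  [1→2]: (32.62+26.74)/2 × 1 = 29.68
  [2→3]: (26.74+21.92)/2 × 1 = 24.33
  [3→6]: (21.92+12.08)/2 × 3 = 51.0
  [6→7]: (12.08+9.90)/2 × 1 = 10.99
  [7→13]: (9.90+3.01)/2 × 6 = 38.73
  Sum = 190.935 mg/L·hr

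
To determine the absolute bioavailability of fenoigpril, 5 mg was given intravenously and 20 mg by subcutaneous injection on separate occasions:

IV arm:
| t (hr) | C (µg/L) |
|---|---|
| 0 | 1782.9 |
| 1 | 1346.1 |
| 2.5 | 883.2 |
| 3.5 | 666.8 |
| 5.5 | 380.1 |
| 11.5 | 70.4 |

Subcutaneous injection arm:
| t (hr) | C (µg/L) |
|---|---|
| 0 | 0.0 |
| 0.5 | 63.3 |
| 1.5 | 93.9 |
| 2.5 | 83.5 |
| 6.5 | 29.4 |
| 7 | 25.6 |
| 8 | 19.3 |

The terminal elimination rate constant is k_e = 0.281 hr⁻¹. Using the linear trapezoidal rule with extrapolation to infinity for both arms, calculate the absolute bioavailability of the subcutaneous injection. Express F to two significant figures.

Trapezoidal AUC_0→11.5 (IV):
  [0→1]: (1782.9+1346.1)/2 × 1 = 1564.5
  [1→2.5]: (1346.1+883.2)/2 × 1.5 = 1671.975
  [2.5→3.5]: (883.2+666.8)/2 × 1 = 775.0
  [3.5→5.5]: (666.8+380.1)/2 × 2 = 1046.9
  [5.5→11.5]: (380.1+70.4)/2 × 6 = 1351.5
  Sum = 6409.875 µg/L·hr
IV tail: 70.4/0.281 = 250.534; AUC_iv,0→∞ = 6409.875 + 250.534 = 6660.409 µg/L·hr
Trapezoidal AUC_0→8 (subcutaneous injection):
  [0→0.5]: (0.0+63.3)/2 × 0.5 = 15.825
  [0.5→1.5]: (63.3+93.9)/2 × 1 = 78.6
  [1.5→2.5]: (93.9+83.5)/2 × 1 = 88.7
  [2.5→6.5]: (83.5+29.4)/2 × 4 = 225.8
  [6.5→7]: (29.4+25.6)/2 × 0.5 = 13.75
  [7→8]: (25.6+19.3)/2 × 1 = 22.45
  Sum = 445.125 µg/L·hr
subcutaneous injection tail: 19.3/0.281 = 68.683; AUC_ev,0→∞ = 445.125 + 68.683 = 513.808 µg/L·hr
F = (AUC_ev/D_ev)/(AUC_iv/D_iv) = (513.808/20)/(6660.409/5) = 25.6904/1332.0818 = 0.0193

F = 0.019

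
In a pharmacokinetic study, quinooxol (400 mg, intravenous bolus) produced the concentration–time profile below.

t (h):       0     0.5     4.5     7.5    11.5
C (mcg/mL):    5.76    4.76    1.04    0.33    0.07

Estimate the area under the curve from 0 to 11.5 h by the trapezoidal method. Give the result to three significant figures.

AUC = 17.1 mcg/mL·h

Trapezoidal AUC_0→11.5:
  [0→0.5]: (5.76+4.76)/2 × 0.5 = 2.63
  [0.5→4.5]: (4.76+1.04)/2 × 4 = 11.6
  [4.5→7.5]: (1.04+0.33)/2 × 3 = 2.055
  [7.5→11.5]: (0.33+0.07)/2 × 4 = 0.8
  Sum = 17.085 mcg/mL·h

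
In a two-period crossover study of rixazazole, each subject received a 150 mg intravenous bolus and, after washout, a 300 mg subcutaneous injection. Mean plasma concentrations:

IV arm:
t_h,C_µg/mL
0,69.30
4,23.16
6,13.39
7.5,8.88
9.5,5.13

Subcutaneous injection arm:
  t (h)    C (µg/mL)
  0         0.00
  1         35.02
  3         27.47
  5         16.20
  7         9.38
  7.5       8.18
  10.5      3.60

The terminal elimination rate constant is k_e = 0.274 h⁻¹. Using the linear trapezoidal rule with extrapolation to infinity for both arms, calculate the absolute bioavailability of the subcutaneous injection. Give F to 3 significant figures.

Trapezoidal AUC_0→9.5 (IV):
  [0→4]: (69.30+23.16)/2 × 4 = 184.92
  [4→6]: (23.16+13.39)/2 × 2 = 36.55
  [6→7.5]: (13.39+8.88)/2 × 1.5 = 16.7025
  [7.5→9.5]: (8.88+5.13)/2 × 2 = 14.01
  Sum = 252.1825 µg/mL·h
IV tail: 5.13/0.274 = 18.723; AUC_iv,0→∞ = 252.1825 + 18.723 = 270.9055 µg/mL·h
Trapezoidal AUC_0→10.5 (subcutaneous injection):
  [0→1]: (0.00+35.02)/2 × 1 = 17.51
  [1→3]: (35.02+27.47)/2 × 2 = 62.49
  [3→5]: (27.47+16.20)/2 × 2 = 43.67
  [5→7]: (16.20+9.38)/2 × 2 = 25.58
  [7→7.5]: (9.38+8.18)/2 × 0.5 = 4.39
  [7.5→10.5]: (8.18+3.60)/2 × 3 = 17.67
  Sum = 171.31 µg/mL·h
subcutaneous injection tail: 3.60/0.274 = 13.139; AUC_ev,0→∞ = 171.31 + 13.139 = 184.449 µg/mL·h
F = (AUC_ev/D_ev)/(AUC_iv/D_iv) = (184.449/300)/(270.9055/150) = 0.61483/1.80604 = 0.3404

F = 0.340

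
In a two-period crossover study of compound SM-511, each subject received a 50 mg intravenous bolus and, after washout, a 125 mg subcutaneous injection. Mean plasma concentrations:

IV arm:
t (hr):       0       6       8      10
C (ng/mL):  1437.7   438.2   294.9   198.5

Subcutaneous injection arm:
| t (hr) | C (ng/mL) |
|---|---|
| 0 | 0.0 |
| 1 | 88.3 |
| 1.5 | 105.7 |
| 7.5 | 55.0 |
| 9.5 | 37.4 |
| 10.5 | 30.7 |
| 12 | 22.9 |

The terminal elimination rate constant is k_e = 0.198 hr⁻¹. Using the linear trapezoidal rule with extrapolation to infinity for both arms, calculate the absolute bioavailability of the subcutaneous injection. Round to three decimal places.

Trapezoidal AUC_0→10 (IV):
  [0→6]: (1437.7+438.2)/2 × 6 = 5627.7
  [6→8]: (438.2+294.9)/2 × 2 = 733.1
  [8→10]: (294.9+198.5)/2 × 2 = 493.4
  Sum = 6854.2 ng/mL·hr
IV tail: 198.5/0.198 = 1002.525; AUC_iv,0→∞ = 6854.2 + 1002.525 = 7856.725 ng/mL·hr
Trapezoidal AUC_0→12 (subcutaneous injection):
  [0→1]: (0.0+88.3)/2 × 1 = 44.15
  [1→1.5]: (88.3+105.7)/2 × 0.5 = 48.5
  [1.5→7.5]: (105.7+55.0)/2 × 6 = 482.1
  [7.5→9.5]: (55.0+37.4)/2 × 2 = 92.4
  [9.5→10.5]: (37.4+30.7)/2 × 1 = 34.05
  [10.5→12]: (30.7+22.9)/2 × 1.5 = 40.2
  Sum = 741.4 ng/mL·hr
subcutaneous injection tail: 22.9/0.198 = 115.657; AUC_ev,0→∞ = 741.4 + 115.657 = 857.057 ng/mL·hr
F = (AUC_ev/D_ev)/(AUC_iv/D_iv) = (857.057/125)/(7856.725/50) = 6.856456/157.1345 = 0.0436

F = 0.044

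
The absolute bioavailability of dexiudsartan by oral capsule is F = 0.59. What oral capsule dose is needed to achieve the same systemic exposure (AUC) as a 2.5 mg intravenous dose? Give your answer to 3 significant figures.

For equal systemic exposure: F × D_ev = D_iv
D_ev = D_iv / F = 2.5 / 0.59 = 4.23729 mg

D_oral = 4.24 mg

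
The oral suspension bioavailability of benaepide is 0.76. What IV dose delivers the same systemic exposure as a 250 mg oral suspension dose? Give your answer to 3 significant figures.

D_iv = 190 mg

Systemic exposure from an extravascular dose = F × D_ev, so the equivalent IV dose is F × D_ev.
D_iv = F × D_ev = 0.76 × 250 = 190 mg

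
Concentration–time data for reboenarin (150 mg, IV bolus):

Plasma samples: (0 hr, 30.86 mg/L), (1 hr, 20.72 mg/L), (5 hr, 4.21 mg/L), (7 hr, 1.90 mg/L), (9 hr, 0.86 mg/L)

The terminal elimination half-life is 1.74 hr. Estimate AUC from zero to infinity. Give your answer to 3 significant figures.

Trapezoidal AUC_0→9:
  [0→1]: (30.86+20.72)/2 × 1 = 25.79
  [1→5]: (20.72+4.21)/2 × 4 = 49.86
  [5→7]: (4.21+1.90)/2 × 2 = 6.11
  [7→9]: (1.90+0.86)/2 × 2 = 2.76
  Sum = 84.52 mg/L·hr
k_e = ln2 / t½ = 0.693147 / 1.74 = 0.3984 hr^-1
Extrapolated tail: C_last / k_e = 0.86 / 0.3984 = 2.159
AUC_0→∞ = 84.52 + 2.159 = 86.679 mg/L·hr

AUC = 86.7 mg/L·hr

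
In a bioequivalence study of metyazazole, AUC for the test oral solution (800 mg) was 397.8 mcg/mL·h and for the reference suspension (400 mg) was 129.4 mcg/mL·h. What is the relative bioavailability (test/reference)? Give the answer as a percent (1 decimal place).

F_rel = 153.7%

F_rel = (AUC_test/D_test) / (AUC_ref/D_ref)
      = (397.8/800) / (129.4/400)
      = 0.49725 / 0.3235 = 1.5371 = 153.71%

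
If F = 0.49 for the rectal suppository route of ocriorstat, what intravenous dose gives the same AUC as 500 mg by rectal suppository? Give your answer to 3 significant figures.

Systemic exposure from an extravascular dose = F × D_ev, so the equivalent IV dose is F × D_ev.
D_iv = F × D_ev = 0.49 × 500 = 245 mg

D_iv = 245 mg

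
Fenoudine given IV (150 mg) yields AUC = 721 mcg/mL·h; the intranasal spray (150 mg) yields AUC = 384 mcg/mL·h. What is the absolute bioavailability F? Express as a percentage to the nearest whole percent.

F = (AUC_ev / D_ev) / (AUC_iv / D_iv)
  = (384/150) / (721/150)
  = 2.56 / 4.80667 = 0.5326
  = 53.26%

F = 53%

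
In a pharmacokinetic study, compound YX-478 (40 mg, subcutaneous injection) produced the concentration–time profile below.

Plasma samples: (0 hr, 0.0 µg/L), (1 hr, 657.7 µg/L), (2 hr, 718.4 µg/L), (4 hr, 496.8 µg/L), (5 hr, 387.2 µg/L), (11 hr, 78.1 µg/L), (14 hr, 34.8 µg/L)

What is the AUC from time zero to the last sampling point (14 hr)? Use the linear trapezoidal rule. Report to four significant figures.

AUC = 4239 µg/L·hr

Trapezoidal AUC_0→14:
  [0→1]: (0.0+657.7)/2 × 1 = 328.85
  [1→2]: (657.7+718.4)/2 × 1 = 688.05
  [2→4]: (718.4+496.8)/2 × 2 = 1215.2
  [4→5]: (496.8+387.2)/2 × 1 = 442.0
  [5→11]: (387.2+78.1)/2 × 6 = 1395.9
  [11→14]: (78.1+34.8)/2 × 3 = 169.35
  Sum = 4239.35 µg/L·hr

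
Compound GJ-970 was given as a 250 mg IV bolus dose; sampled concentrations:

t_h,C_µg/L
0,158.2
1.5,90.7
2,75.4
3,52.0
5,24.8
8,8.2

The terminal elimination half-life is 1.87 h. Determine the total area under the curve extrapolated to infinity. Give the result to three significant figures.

Trapezoidal AUC_0→8:
  [0→1.5]: (158.2+90.7)/2 × 1.5 = 186.675
  [1.5→2]: (90.7+75.4)/2 × 0.5 = 41.525
  [2→3]: (75.4+52.0)/2 × 1 = 63.7
  [3→5]: (52.0+24.8)/2 × 2 = 76.8
  [5→8]: (24.8+8.2)/2 × 3 = 49.5
  Sum = 418.2 µg/L·h
k_e = ln2 / t½ = 0.693147 / 1.87 = 0.3707 h^-1
Extrapolated tail: C_last / k_e = 8.2 / 0.3707 = 22.120
AUC_0→∞ = 418.2 + 22.120 = 440.32 µg/L·h

AUC = 440 µg/L·h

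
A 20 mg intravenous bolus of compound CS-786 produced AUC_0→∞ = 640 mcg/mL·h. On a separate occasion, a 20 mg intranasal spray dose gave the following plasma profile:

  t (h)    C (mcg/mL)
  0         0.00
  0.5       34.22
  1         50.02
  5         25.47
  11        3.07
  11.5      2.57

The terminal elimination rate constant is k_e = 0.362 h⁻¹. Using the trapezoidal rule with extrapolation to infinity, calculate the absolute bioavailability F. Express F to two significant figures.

Trapezoidal AUC_0→11.5 (intranasal spray):
  [0→0.5]: (0.00+34.22)/2 × 0.5 = 8.555
  [0.5→1]: (34.22+50.02)/2 × 0.5 = 21.06
  [1→5]: (50.02+25.47)/2 × 4 = 150.98
  [5→11]: (25.47+3.07)/2 × 6 = 85.62
  [11→11.5]: (3.07+2.57)/2 × 0.5 = 1.41
  Sum = 267.625 mcg/mL·h
Tail: C_last/k_e = 2.57/0.362 = 7.099
AUC_0→∞ (intranasal spray) = 267.625 + 7.099 = 274.724 mcg/mL·h
F = (AUC_ev/D_ev)/(AUC_iv/D_iv) = (274.724/20)/(640/20) = 13.7362/32 = 0.4293

F = 0.43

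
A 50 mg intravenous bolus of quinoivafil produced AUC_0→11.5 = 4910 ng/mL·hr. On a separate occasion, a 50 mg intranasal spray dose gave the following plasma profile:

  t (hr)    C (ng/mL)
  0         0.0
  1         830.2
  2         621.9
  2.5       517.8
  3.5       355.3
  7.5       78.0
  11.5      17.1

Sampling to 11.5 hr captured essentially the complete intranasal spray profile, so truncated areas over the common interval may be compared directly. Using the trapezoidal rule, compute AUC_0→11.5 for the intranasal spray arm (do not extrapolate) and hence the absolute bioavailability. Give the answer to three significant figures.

Trapezoidal AUC_0→11.5 (intranasal spray):
  [0→1]: (0.0+830.2)/2 × 1 = 415.1
  [1→2]: (830.2+621.9)/2 × 1 = 726.05
  [2→2.5]: (621.9+517.8)/2 × 0.5 = 284.925
  [2.5→3.5]: (517.8+355.3)/2 × 1 = 436.55
  [3.5→7.5]: (355.3+78.0)/2 × 4 = 866.6
  [7.5→11.5]: (78.0+17.1)/2 × 4 = 190.2
  Sum = 2919.425 ng/mL·hr
F = (AUC_ev/D_ev)/(AUC_iv/D_iv) = (2919.425/50)/(4910/50) = 58.3885/98.2 = 0.5946

F = 0.595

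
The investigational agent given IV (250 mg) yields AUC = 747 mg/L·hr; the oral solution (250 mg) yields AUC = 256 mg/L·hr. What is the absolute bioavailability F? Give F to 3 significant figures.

F = (AUC_ev / D_ev) / (AUC_iv / D_iv)
  = (256/250) / (747/250)
  = 1.024 / 2.988 = 0.3427

F = 0.343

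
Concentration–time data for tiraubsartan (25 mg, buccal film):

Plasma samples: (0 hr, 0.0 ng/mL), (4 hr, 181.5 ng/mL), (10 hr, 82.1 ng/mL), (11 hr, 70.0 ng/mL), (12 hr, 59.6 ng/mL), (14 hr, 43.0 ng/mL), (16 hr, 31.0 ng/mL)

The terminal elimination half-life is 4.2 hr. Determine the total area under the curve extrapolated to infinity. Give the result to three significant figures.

Trapezoidal AUC_0→16:
  [0→4]: (0.0+181.5)/2 × 4 = 363.0
  [4→10]: (181.5+82.1)/2 × 6 = 790.8
  [10→11]: (82.1+70.0)/2 × 1 = 76.05
  [11→12]: (70.0+59.6)/2 × 1 = 64.8
  [12→14]: (59.6+43.0)/2 × 2 = 102.6
  [14→16]: (43.0+31.0)/2 × 2 = 74.0
  Sum = 1471.25 ng/mL·hr
k_e = ln2 / t½ = 0.693147 / 4.2 = 0.1650 hr^-1
Extrapolated tail: C_last / k_e = 31.0 / 0.165 = 187.879
AUC_0→∞ = 1471.25 + 187.879 = 1659.129 ng/mL·hr

AUC = 1660 ng/mL·hr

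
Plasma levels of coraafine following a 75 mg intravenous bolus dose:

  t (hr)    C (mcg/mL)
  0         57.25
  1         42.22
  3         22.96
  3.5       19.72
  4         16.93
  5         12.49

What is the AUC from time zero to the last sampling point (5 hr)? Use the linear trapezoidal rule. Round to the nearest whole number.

Trapezoidal AUC_0→5:
  [0→1]: (57.25+42.22)/2 × 1 = 49.735
  [1→3]: (42.22+22.96)/2 × 2 = 65.18
  [3→3.5]: (22.96+19.72)/2 × 0.5 = 10.67
  [3.5→4]: (19.72+16.93)/2 × 0.5 = 9.1625
  [4→5]: (16.93+12.49)/2 × 1 = 14.71
  Sum = 149.4575 mcg/mL·hr

AUC = 149 mcg/mL·hr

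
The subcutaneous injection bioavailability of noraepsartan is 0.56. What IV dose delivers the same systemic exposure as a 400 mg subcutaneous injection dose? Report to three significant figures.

D_iv = 224 mg

Systemic exposure from an extravascular dose = F × D_ev, so the equivalent IV dose is F × D_ev.
D_iv = F × D_ev = 0.56 × 400 = 224 mg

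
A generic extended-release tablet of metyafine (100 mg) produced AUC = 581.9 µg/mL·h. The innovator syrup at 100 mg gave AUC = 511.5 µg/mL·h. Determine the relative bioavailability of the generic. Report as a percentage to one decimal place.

F_rel = (AUC_test/D_test) / (AUC_ref/D_ref)
      = (581.9/100) / (511.5/100)
      = 5.819 / 5.115 = 1.1376 = 113.76%

F_rel = 113.8%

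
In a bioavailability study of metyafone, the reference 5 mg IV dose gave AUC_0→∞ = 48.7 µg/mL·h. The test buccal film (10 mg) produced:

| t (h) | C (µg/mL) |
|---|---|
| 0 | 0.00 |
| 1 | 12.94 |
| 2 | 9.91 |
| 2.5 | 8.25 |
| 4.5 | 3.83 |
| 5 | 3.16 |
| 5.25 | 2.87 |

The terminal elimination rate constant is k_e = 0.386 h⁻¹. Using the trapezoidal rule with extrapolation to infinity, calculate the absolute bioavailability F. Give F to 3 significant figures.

F = 0.456

Trapezoidal AUC_0→5.25 (buccal film):
  [0→1]: (0.00+12.94)/2 × 1 = 6.47
  [1→2]: (12.94+9.91)/2 × 1 = 11.425
  [2→2.5]: (9.91+8.25)/2 × 0.5 = 4.54
  [2.5→4.5]: (8.25+3.83)/2 × 2 = 12.08
  [4.5→5]: (3.83+3.16)/2 × 0.5 = 1.7475
  [5→5.25]: (3.16+2.87)/2 × 0.25 = 0.75375
  Sum = 37.01625 µg/mL·h
Tail: C_last/k_e = 2.87/0.386 = 7.435
AUC_0→∞ (buccal film) = 37.01625 + 7.435 = 44.45125 µg/mL·h
F = (AUC_ev/D_ev)/(AUC_iv/D_iv) = (44.45125/10)/(48.7/5) = 4.445125/9.74 = 0.4564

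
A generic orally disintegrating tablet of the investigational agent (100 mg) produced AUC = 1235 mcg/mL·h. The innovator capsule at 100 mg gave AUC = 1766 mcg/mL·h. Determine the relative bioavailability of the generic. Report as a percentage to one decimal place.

F_rel = 69.9%

F_rel = (AUC_test/D_test) / (AUC_ref/D_ref)
      = (1235/100) / (1766/100)
      = 12.35 / 17.66 = 0.6993 = 69.93%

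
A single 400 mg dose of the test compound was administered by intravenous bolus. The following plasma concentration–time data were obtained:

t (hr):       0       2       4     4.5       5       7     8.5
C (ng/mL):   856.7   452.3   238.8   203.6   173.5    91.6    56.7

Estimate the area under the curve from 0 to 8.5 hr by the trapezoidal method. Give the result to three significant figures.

AUC = 2580 ng/mL·hr

Trapezoidal AUC_0→8.5:
  [0→2]: (856.7+452.3)/2 × 2 = 1309.0
  [2→4]: (452.3+238.8)/2 × 2 = 691.1
  [4→4.5]: (238.8+203.6)/2 × 0.5 = 110.6
  [4.5→5]: (203.6+173.5)/2 × 0.5 = 94.275
  [5→7]: (173.5+91.6)/2 × 2 = 265.1
  [7→8.5]: (91.6+56.7)/2 × 1.5 = 111.225
  Sum = 2581.3 ng/mL·hr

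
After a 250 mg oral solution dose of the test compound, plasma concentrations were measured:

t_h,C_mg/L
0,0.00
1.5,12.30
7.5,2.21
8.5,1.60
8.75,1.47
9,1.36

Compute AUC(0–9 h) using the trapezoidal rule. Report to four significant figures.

AUC = 55.40 mg/L·h

Trapezoidal AUC_0→9:
  [0→1.5]: (0.00+12.30)/2 × 1.5 = 9.225
  [1.5→7.5]: (12.30+2.21)/2 × 6 = 43.53
  [7.5→8.5]: (2.21+1.60)/2 × 1 = 1.905
  [8.5→8.75]: (1.60+1.47)/2 × 0.25 = 0.38375
  [8.75→9]: (1.47+1.36)/2 × 0.25 = 0.35375
  Sum = 55.3975 mg/L·h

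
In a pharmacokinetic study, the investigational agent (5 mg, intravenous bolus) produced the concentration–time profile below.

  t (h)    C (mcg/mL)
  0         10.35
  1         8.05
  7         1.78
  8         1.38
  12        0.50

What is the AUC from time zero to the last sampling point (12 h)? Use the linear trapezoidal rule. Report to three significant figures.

AUC = 44.0 mcg/mL·h

Trapezoidal AUC_0→12:
  [0→1]: (10.35+8.05)/2 × 1 = 9.2
  [1→7]: (8.05+1.78)/2 × 6 = 29.49
  [7→8]: (1.78+1.38)/2 × 1 = 1.58
  [8→12]: (1.38+0.50)/2 × 4 = 3.76
  Sum = 44.03 mcg/mL·h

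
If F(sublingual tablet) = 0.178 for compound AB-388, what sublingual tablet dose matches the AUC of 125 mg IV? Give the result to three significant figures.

D_sublingual = 702 mg

For equal systemic exposure: F × D_ev = D_iv
D_ev = D_iv / F = 125 / 0.178 = 702.247 mg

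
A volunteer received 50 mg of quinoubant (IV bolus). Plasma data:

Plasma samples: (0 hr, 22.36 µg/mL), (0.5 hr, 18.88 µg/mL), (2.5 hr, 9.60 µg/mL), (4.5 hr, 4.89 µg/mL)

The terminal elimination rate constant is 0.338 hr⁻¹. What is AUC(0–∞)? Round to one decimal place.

AUC = 67.7 µg/mL·hr

Trapezoidal AUC_0→4.5:
  [0→0.5]: (22.36+18.88)/2 × 0.5 = 10.31
  [0.5→2.5]: (18.88+9.60)/2 × 2 = 28.48
  [2.5→4.5]: (9.60+4.89)/2 × 2 = 14.49
  Sum = 53.28 µg/mL·hr
Extrapolated tail: C_last / k_e = 4.89 / 0.338 = 14.467
AUC_0→∞ = 53.28 + 14.467 = 67.747 µg/mL·hr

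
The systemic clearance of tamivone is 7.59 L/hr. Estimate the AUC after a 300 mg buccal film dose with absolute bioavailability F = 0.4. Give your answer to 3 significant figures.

AUC_0→∞ = F × Dose / CL
        = 0.4 × 300 / 7.59 = 15.8103 mg/L·hr

AUC = 15.8 mg/L·hr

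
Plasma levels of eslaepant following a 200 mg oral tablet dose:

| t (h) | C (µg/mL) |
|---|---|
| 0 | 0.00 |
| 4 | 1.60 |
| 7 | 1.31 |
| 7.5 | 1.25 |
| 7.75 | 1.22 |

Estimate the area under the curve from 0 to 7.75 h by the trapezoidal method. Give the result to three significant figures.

AUC = 8.51 µg/mL·h

Trapezoidal AUC_0→7.75:
  [0→4]: (0.00+1.60)/2 × 4 = 3.2
  [4→7]: (1.60+1.31)/2 × 3 = 4.365
  [7→7.5]: (1.31+1.25)/2 × 0.5 = 0.64
  [7.5→7.75]: (1.25+1.22)/2 × 0.25 = 0.30875
  Sum = 8.51375 µg/mL·h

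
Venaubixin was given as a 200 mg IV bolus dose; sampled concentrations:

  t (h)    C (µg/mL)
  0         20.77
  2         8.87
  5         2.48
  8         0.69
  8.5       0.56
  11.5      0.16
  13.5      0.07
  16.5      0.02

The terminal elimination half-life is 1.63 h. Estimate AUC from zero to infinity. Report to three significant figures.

AUC = 53.2 µg/mL·h

Trapezoidal AUC_0→16.5:
  [0→2]: (20.77+8.87)/2 × 2 = 29.64
  [2→5]: (8.87+2.48)/2 × 3 = 17.025
  [5→8]: (2.48+0.69)/2 × 3 = 4.755
  [8→8.5]: (0.69+0.56)/2 × 0.5 = 0.3125
  [8.5→11.5]: (0.56+0.16)/2 × 3 = 1.08
  [11.5→13.5]: (0.16+0.07)/2 × 2 = 0.23
  [13.5→16.5]: (0.07+0.02)/2 × 3 = 0.135
  Sum = 53.1775 µg/mL·h
k_e = ln2 / t½ = 0.693147 / 1.63 = 0.4252 h^-1
Extrapolated tail: C_last / k_e = 0.02 / 0.4252 = 0.047
AUC_0→∞ = 53.1775 + 0.047 = 53.2245 µg/mL·h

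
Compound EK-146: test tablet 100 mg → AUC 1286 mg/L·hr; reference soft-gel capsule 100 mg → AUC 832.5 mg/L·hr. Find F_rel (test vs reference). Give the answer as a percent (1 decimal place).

F_rel = (AUC_test/D_test) / (AUC_ref/D_ref)
      = (1286/100) / (832.5/100)
      = 12.86 / 8.325 = 1.5447 = 154.47%

F_rel = 154.5%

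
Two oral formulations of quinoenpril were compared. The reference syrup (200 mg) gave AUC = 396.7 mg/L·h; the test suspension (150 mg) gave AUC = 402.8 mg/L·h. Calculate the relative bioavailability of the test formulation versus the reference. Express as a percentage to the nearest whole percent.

F_rel = (AUC_test/D_test) / (AUC_ref/D_ref)
      = (402.8/150) / (396.7/200)
      = 2.68533 / 1.9835 = 1.3538 = 135.38%

F_rel = 135%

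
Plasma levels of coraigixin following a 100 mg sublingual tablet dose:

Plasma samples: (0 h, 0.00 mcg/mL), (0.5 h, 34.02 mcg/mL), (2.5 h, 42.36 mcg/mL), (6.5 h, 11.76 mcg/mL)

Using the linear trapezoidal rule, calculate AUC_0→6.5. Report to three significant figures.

AUC = 193 mcg/mL·h

Trapezoidal AUC_0→6.5:
  [0→0.5]: (0.00+34.02)/2 × 0.5 = 8.505
  [0.5→2.5]: (34.02+42.36)/2 × 2 = 76.38
  [2.5→6.5]: (42.36+11.76)/2 × 4 = 108.24
  Sum = 193.125 mcg/mL·h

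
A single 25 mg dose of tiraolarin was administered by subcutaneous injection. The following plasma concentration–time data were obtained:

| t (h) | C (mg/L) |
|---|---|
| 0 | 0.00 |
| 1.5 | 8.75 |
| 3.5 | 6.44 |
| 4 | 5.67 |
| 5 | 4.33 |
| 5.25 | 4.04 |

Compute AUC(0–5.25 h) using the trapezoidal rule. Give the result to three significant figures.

AUC = 30.8 mg/L·h

Trapezoidal AUC_0→5.25:
  [0→1.5]: (0.00+8.75)/2 × 1.5 = 6.5625
  [1.5→3.5]: (8.75+6.44)/2 × 2 = 15.19
  [3.5→4]: (6.44+5.67)/2 × 0.5 = 3.0275
  [4→5]: (5.67+4.33)/2 × 1 = 5.0
  [5→5.25]: (4.33+4.04)/2 × 0.25 = 1.04625
  Sum = 30.82625 mg/L·h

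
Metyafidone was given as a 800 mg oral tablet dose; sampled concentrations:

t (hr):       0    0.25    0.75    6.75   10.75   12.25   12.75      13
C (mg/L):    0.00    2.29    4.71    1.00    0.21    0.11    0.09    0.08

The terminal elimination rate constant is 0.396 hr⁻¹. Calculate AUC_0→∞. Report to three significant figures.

AUC = 22.1 mg/L·hr

Trapezoidal AUC_0→13:
  [0→0.25]: (0.00+2.29)/2 × 0.25 = 0.28625
  [0.25→0.75]: (2.29+4.71)/2 × 0.5 = 1.75
  [0.75→6.75]: (4.71+1.00)/2 × 6 = 17.13
  [6.75→10.75]: (1.00+0.21)/2 × 4 = 2.42
  [10.75→12.25]: (0.21+0.11)/2 × 1.5 = 0.24
  [12.25→12.75]: (0.11+0.09)/2 × 0.5 = 0.05
  [12.75→13]: (0.09+0.08)/2 × 0.25 = 0.02125
  Sum = 21.8975 mg/L·hr
Extrapolated tail: C_last / k_e = 0.08 / 0.396 = 0.202
AUC_0→∞ = 21.8975 + 0.202 = 22.0995 mg/L·hr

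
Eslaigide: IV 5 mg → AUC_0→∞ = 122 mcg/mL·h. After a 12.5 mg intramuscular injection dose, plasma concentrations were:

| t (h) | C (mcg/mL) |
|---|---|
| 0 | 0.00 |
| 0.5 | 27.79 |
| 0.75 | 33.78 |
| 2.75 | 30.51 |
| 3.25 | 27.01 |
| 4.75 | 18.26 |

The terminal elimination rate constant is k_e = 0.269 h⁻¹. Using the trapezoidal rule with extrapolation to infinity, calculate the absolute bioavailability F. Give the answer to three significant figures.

Trapezoidal AUC_0→4.75 (intramuscular injection):
  [0→0.5]: (0.00+27.79)/2 × 0.5 = 6.9475
  [0.5→0.75]: (27.79+33.78)/2 × 0.25 = 7.69625
  [0.75→2.75]: (33.78+30.51)/2 × 2 = 64.29
  [2.75→3.25]: (30.51+27.01)/2 × 0.5 = 14.38
  [3.25→4.75]: (27.01+18.26)/2 × 1.5 = 33.9525
  Sum = 127.26625 mcg/mL·h
Tail: C_last/k_e = 18.26/0.269 = 67.881
AUC_0→∞ (intramuscular injection) = 127.26625 + 67.881 = 195.14725 mcg/mL·h
F = (AUC_ev/D_ev)/(AUC_iv/D_iv) = (195.14725/12.5)/(122/5) = 15.61178/24.4 = 0.6398

F = 0.640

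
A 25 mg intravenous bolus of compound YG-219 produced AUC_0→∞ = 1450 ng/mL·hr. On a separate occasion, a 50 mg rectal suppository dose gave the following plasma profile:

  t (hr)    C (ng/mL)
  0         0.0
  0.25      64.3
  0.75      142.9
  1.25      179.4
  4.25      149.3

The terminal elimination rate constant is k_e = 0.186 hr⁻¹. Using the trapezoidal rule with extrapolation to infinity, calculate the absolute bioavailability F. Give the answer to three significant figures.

F = 0.495

Trapezoidal AUC_0→4.25 (rectal suppository):
  [0→0.25]: (0.0+64.3)/2 × 0.25 = 8.0375
  [0.25→0.75]: (64.3+142.9)/2 × 0.5 = 51.8
  [0.75→1.25]: (142.9+179.4)/2 × 0.5 = 80.575
  [1.25→4.25]: (179.4+149.3)/2 × 3 = 493.05
  Sum = 633.4625 ng/mL·hr
Tail: C_last/k_e = 149.3/0.186 = 802.688
AUC_0→∞ (rectal suppository) = 633.4625 + 802.688 = 1436.1505 ng/mL·hr
F = (AUC_ev/D_ev)/(AUC_iv/D_iv) = (1436.1505/50)/(1450/25) = 28.72301/58 = 0.4952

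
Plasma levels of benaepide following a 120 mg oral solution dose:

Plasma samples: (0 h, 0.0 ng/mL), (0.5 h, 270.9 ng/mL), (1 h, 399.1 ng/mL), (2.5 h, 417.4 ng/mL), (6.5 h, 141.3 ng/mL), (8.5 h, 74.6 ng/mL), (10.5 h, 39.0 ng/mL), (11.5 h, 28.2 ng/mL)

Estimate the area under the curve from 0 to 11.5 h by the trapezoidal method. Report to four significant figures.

AUC = 2328 ng/mL·h

Trapezoidal AUC_0→11.5:
  [0→0.5]: (0.0+270.9)/2 × 0.5 = 67.725
  [0.5→1]: (270.9+399.1)/2 × 0.5 = 167.5
  [1→2.5]: (399.1+417.4)/2 × 1.5 = 612.375
  [2.5→6.5]: (417.4+141.3)/2 × 4 = 1117.4
  [6.5→8.5]: (141.3+74.6)/2 × 2 = 215.9
  [8.5→10.5]: (74.6+39.0)/2 × 2 = 113.6
  [10.5→11.5]: (39.0+28.2)/2 × 1 = 33.6
  Sum = 2328.1 ng/mL·h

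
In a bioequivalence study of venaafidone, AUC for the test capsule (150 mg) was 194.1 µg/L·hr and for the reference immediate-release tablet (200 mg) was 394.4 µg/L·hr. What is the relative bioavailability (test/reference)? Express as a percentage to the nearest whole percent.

F_rel = 66%

F_rel = (AUC_test/D_test) / (AUC_ref/D_ref)
      = (194.1/150) / (394.4/200)
      = 1.294 / 1.972 = 0.6562 = 65.62%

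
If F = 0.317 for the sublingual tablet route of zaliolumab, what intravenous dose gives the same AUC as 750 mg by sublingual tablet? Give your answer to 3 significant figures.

Systemic exposure from an extravascular dose = F × D_ev, so the equivalent IV dose is F × D_ev.
D_iv = F × D_ev = 0.317 × 750 = 237.75 mg

D_iv = 238 mg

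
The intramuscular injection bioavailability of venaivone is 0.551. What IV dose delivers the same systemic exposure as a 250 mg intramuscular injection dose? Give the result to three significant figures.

Systemic exposure from an extravascular dose = F × D_ev, so the equivalent IV dose is F × D_ev.
D_iv = F × D_ev = 0.551 × 250 = 137.75 mg

D_iv = 138 mg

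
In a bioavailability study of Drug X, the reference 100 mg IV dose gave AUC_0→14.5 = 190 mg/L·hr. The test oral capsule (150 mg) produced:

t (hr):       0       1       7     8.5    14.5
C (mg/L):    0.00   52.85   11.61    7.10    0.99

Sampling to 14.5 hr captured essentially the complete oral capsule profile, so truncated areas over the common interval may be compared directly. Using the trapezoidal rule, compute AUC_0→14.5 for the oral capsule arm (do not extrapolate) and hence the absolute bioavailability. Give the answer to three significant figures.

F = 0.906

Trapezoidal AUC_0→14.5 (oral capsule):
  [0→1]: (0.00+52.85)/2 × 1 = 26.425
  [1→7]: (52.85+11.61)/2 × 6 = 193.38
  [7→8.5]: (11.61+7.10)/2 × 1.5 = 14.0325
  [8.5→14.5]: (7.10+0.99)/2 × 6 = 24.27
  Sum = 258.1075 mg/L·hr
F = (AUC_ev/D_ev)/(AUC_iv/D_iv) = (258.1075/150)/(190/100) = 1.72072/1.9 = 0.9056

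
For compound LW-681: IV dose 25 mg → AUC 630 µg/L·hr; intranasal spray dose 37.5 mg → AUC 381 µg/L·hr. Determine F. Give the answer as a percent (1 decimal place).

F = (AUC_ev / D_ev) / (AUC_iv / D_iv)
  = (381/37.5) / (630/25)
  = 10.16 / 25.2 = 0.4032
  = 40.32%

F = 40.3%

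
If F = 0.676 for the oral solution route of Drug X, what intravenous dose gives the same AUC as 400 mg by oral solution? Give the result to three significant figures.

Systemic exposure from an extravascular dose = F × D_ev, so the equivalent IV dose is F × D_ev.
D_iv = F × D_ev = 0.676 × 400 = 270.4 mg

D_iv = 270 mg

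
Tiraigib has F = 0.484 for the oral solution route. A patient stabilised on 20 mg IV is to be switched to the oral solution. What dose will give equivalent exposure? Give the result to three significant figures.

D_oral = 41.3 mg

For equal systemic exposure: F × D_ev = D_iv
D_ev = D_iv / F = 20 / 0.484 = 41.3223 mg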